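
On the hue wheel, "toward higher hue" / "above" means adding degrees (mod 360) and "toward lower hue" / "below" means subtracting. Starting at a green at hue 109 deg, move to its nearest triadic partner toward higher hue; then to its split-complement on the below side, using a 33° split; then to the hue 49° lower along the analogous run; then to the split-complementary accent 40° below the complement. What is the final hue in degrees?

triadic ↑ +120°: 109 + 120 = 229°
split-comp 33° ↓ +147°: 229 + 147 = 376 → 376 − 360 = 16°
analog 49° ↓ −49°: 16 − 49 = -33 → -33 + 360 = 327°
split-comp 40° ↓ +140°: 327 + 140 = 467 → 467 − 360 = 107°

107°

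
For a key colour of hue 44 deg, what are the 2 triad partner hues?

A triad places three hues 120° apart.
44 + 120 = 164°
44 + 240 = 284°

164° and 284°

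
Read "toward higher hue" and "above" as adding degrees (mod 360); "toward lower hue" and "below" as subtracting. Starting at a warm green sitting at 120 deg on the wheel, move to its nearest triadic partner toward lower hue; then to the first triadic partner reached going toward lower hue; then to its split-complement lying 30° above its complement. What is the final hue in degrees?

120 − 120 = 0°   (triadic ↓)
0 − 120 = -120 → -120 + 360 = 240°   (triadic ↓)
240 + 210 = 450 → 450 − 360 = 90°   (split-comp 30° ↑)

90°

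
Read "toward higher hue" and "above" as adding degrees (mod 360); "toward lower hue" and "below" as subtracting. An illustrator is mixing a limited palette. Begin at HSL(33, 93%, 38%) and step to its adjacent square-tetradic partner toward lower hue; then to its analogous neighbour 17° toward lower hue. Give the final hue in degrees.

33 − 90 = -57 → -57 + 360 = 303°   (square ↓)
303 − 17 = 286°   (analog 17° ↓)

286°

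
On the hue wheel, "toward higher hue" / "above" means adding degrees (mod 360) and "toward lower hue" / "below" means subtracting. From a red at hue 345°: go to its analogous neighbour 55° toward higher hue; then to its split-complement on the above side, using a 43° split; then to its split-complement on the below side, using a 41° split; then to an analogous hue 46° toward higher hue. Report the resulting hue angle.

88°

analog 55° ↑ +55°: 345 + 55 = 400 → 400 − 360 = 40°
split-comp 43° ↑ +223°: 40 + 223 = 263°
split-comp 41° ↓ +139°: 263 + 139 = 402 → 402 − 360 = 42°
analog 46° ↑ +46°: 42 + 46 = 88°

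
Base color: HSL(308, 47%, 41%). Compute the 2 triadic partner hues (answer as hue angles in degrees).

68° and 188°

308 + 120 = 428 → 428 − 360 = 68°
308 + 240 = 548 → 548 − 360 = 188°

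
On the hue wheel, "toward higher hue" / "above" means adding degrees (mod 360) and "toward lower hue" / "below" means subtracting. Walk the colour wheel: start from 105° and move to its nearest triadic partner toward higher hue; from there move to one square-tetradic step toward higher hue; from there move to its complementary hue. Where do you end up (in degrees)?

+120° (triadic ↑): 105 + 120 = 225°
+90° (square ↑): 225 + 90 = 315°
+180° (complement): 315 + 180 = 495 → 495 − 360 = 135°

135°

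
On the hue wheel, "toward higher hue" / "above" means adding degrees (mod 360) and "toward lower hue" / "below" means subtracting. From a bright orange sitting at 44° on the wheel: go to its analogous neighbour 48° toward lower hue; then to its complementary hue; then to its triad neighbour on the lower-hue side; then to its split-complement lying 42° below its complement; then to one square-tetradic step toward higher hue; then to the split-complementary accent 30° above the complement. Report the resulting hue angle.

44 − 48 = -4 → -4 + 360 = 356°   (analog 48° ↓)
356 + 180 = 536 → 536 − 360 = 176°   (complement)
176 − 120 = 56°   (triadic ↓)
56 + 138 = 194°   (split-comp 42° ↓)
194 + 90 = 284°   (square ↑)
284 + 210 = 494 → 494 − 360 = 134°   (split-comp 30° ↑)

134°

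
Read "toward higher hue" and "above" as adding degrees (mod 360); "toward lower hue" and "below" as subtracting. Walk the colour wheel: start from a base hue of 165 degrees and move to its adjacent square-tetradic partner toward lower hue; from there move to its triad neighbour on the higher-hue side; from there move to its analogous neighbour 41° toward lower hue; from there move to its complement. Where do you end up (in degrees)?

−90° (square ↓): 165 − 90 = 75°
+120° (triadic ↑): 75 + 120 = 195°
−41° (analog 41° ↓): 195 − 41 = 154°
+180° (complement): 154 + 180 = 334°

334°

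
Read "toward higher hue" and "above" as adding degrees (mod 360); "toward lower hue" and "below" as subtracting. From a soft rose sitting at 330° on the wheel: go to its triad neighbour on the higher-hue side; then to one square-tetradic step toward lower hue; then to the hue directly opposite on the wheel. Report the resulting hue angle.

330 + 120 = 450 → 450 − 360 = 90°   (triadic ↑)
90 − 90 = 0°   (square ↓)
0 + 180 = 180°   (complement)

180°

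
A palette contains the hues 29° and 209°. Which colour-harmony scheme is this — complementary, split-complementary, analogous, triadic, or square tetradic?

complementary

Sort the hues: 29°, 209°.
Successive gaps around the wheel: 180°, 180°.
Two hues 180° apart are complementary.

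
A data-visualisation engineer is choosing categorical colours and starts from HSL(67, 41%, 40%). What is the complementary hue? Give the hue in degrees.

The complement sits 180° across the wheel.
67 + 180 = 247°

247°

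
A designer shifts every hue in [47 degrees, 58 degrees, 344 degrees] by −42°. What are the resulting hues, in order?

47 − 42 = 5°
58 − 42 = 16°
344 − 42 = 302°

5°, 16°, 302°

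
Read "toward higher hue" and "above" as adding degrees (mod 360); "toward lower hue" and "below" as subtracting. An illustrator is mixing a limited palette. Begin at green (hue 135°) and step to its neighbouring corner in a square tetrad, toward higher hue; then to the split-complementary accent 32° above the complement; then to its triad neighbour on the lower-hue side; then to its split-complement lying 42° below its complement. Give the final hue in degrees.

95°

+90° (square ↑): 135 + 90 = 225°
+212° (split-comp 32° ↑): 225 + 212 = 437 → 437 − 360 = 77°
−120° (triadic ↓): 77 − 120 = -43 → -43 + 360 = 317°
+138° (split-comp 42° ↓): 317 + 138 = 455 → 455 − 360 = 95°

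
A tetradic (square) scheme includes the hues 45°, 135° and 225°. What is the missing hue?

A square tetradic scheme places four hues every 90°.
The full set through 45° is {45°, 135°, 225°, 315°}.
Given {45°, 135°, 225°}, the missing hue is 315°.

315°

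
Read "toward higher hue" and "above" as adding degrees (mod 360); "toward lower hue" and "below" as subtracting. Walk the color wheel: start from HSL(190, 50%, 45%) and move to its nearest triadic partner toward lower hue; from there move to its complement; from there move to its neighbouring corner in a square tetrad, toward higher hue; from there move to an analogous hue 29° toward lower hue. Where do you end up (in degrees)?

triadic ↓ −120°: 190 − 120 = 70°
complement +180°: 70 + 180 = 250°
square ↑ +90°: 250 + 90 = 340°
analog 29° ↓ −29°: 340 − 29 = 311°

311°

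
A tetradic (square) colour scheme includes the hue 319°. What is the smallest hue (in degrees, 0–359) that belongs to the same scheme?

49°

A square tetradic scheme places four hues every 90°.
The full set through 319° is {49°, 139°, 229°, 319°}.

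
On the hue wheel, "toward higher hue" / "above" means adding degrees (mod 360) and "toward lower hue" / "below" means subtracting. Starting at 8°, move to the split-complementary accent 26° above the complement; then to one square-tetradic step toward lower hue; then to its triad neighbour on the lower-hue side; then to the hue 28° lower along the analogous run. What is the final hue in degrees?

336°

split-comp 26° ↑ +206°: 8 + 206 = 214°
square ↓ −90°: 214 − 90 = 124°
triadic ↓ −120°: 124 − 120 = 4°
analog 28° ↓ −28°: 4 − 28 = -24 → -24 + 360 = 336°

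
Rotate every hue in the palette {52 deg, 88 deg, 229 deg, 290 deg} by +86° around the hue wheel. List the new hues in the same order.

52 + 86 = 138°
88 + 86 = 174°
229 + 86 = 315°
290 + 86 = 376 → 376 − 360 = 16°

138°, 174°, 315°, 16°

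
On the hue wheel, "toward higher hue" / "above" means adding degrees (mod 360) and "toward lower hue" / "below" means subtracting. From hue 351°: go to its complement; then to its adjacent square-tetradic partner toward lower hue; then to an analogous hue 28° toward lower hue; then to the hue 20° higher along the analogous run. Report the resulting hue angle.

73°

+180° (complement): 351 + 180 = 531 → 531 − 360 = 171°
−90° (square ↓): 171 − 90 = 81°
−28° (analog 28° ↓): 81 − 28 = 53°
+20° (analog 20° ↑): 53 + 20 = 73°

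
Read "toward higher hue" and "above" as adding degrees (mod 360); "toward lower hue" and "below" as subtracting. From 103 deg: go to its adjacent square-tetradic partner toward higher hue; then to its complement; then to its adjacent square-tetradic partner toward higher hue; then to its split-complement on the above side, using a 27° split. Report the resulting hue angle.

+90° (square ↑): 103 + 90 = 193°
+180° (complement): 193 + 180 = 373 → 373 − 360 = 13°
+90° (square ↑): 13 + 90 = 103°
+207° (split-comp 27° ↑): 103 + 207 = 310°

310°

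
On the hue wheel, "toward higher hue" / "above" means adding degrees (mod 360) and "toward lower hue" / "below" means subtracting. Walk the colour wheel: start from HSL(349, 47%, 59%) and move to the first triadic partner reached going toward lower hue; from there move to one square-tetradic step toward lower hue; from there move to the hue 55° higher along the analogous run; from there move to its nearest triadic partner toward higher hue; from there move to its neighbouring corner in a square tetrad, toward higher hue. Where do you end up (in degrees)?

44°

triadic ↓ −120°: 349 − 120 = 229°
square ↓ −90°: 229 − 90 = 139°
analog 55° ↑ +55°: 139 + 55 = 194°
triadic ↑ +120°: 194 + 120 = 314°
square ↑ +90°: 314 + 90 = 404 → 404 − 360 = 44°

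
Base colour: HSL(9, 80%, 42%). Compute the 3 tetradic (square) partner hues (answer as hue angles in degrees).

99°, 189°, and 279°

A square tetradic scheme places four hues every 90°.
9 + 90 = 99°
9 + 180 = 189°
9 + 270 = 279°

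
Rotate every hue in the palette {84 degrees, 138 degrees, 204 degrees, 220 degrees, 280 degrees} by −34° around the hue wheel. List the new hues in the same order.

84 − 34 = 50°
138 − 34 = 104°
204 − 34 = 170°
220 − 34 = 186°
280 − 34 = 246°

50°, 104°, 170°, 186°, 246°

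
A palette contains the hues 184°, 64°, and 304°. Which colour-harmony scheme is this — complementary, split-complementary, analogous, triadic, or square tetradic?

triadic

Sort the hues: 64°, 184°, 304°.
Successive gaps around the wheel: 120°, 120°, 120°.
Three hues equally spaced 120° apart form a triad.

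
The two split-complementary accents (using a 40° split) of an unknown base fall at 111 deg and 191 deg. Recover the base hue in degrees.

331°

The accents sit 40° either side of the complement, so the complement is their short-arc midpoint on the wheel.
Short-arc midpoint of 111° and 191°: 151°.
Base is 180° from the complement: 151 − 180 = -29 → -29 + 360 = 331°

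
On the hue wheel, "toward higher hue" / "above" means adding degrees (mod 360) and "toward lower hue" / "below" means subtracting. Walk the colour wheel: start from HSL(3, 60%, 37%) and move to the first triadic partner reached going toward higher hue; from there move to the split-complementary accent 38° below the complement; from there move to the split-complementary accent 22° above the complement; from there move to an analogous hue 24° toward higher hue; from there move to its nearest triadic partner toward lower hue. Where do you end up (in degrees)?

11°

+120° (triadic ↑): 3 + 120 = 123°
+142° (split-comp 38° ↓): 123 + 142 = 265°
+202° (split-comp 22° ↑): 265 + 202 = 467 → 467 − 360 = 107°
+24° (analog 24° ↑): 107 + 24 = 131°
−120° (triadic ↓): 131 − 120 = 11°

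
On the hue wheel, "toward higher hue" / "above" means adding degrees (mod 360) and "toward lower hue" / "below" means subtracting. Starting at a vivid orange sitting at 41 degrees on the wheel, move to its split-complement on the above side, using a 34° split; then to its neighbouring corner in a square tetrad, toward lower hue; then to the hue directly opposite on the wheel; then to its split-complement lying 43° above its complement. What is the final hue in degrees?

208°

split-comp 34° ↑ +214°: 41 + 214 = 255°
square ↓ −90°: 255 − 90 = 165°
complement +180°: 165 + 180 = 345°
split-comp 43° ↑ +223°: 345 + 223 = 568 → 568 − 360 = 208°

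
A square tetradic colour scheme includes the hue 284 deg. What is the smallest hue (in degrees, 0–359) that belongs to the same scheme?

14°

A square tetradic scheme places four hues every 90°.
The full set through 284° is {14°, 104°, 194°, 284°}.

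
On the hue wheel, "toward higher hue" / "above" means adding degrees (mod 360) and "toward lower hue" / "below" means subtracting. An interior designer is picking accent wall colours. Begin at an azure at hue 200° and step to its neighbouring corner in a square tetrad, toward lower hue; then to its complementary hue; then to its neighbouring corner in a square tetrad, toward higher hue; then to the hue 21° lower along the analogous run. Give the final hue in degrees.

square ↓ −90°: 200 − 90 = 110°
complement +180°: 110 + 180 = 290°
square ↑ +90°: 290 + 90 = 380 → 380 − 360 = 20°
analog 21° ↓ −21°: 20 − 21 = -1 → -1 + 360 = 359°

359°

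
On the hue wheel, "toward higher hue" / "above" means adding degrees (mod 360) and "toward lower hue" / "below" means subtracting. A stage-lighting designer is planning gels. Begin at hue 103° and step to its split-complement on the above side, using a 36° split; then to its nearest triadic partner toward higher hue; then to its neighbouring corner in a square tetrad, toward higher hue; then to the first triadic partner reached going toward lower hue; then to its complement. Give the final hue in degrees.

229°

+216° (split-comp 36° ↑): 103 + 216 = 319°
+120° (triadic ↑): 319 + 120 = 439 → 439 − 360 = 79°
+90° (square ↑): 79 + 90 = 169°
−120° (triadic ↓): 169 − 120 = 49°
+180° (complement): 49 + 180 = 229°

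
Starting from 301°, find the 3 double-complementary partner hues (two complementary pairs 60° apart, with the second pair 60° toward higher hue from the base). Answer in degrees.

A rectangular tetradic uses two complementary pairs 60° apart: offsets 0°, 60°, 180°, 240°.
301 + 60 = 361 → 361 − 360 = 1°
301 + 180 = 481 → 481 − 360 = 121°
301 + 240 = 541 → 541 − 360 = 181°

1°, 121°, 181°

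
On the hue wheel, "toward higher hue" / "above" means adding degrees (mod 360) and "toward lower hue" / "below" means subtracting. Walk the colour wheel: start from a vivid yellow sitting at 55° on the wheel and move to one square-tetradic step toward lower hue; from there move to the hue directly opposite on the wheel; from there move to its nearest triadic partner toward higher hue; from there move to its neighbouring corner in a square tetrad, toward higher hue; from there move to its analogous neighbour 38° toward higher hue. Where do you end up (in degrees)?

33°

55 − 90 = -35 → -35 + 360 = 325°   (square ↓)
325 + 180 = 505 → 505 − 360 = 145°   (complement)
145 + 120 = 265°   (triadic ↑)
265 + 90 = 355°   (square ↑)
355 + 38 = 393 → 393 − 360 = 33°   (analog 38° ↑)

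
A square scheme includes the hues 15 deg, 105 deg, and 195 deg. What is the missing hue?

285°

A square tetradic scheme places four hues every 90°.
The full set through 15° is {15°, 105°, 195°, 285°}.
Given {15°, 105°, 195°}, the missing hue is 285°.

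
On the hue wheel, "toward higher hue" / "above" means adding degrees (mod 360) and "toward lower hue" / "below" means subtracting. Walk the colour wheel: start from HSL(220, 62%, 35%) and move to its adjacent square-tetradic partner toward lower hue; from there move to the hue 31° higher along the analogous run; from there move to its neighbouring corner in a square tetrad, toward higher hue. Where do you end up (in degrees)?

220 − 90 = 130°   (square ↓)
130 + 31 = 161°   (analog 31° ↑)
161 + 90 = 251°   (square ↑)

251°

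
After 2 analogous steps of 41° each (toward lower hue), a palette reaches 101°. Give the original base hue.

183°

2 steps of 41° (toward lower hue) give a net shift of −82°.
Start = end − shift: 101 + 82 = 183°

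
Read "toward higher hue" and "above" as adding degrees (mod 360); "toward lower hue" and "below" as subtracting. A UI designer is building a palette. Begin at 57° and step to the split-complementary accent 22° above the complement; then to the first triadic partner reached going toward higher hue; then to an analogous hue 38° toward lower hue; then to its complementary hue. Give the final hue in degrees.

161°

+202° (split-comp 22° ↑): 57 + 202 = 259°
+120° (triadic ↑): 259 + 120 = 379 → 379 − 360 = 19°
−38° (analog 38° ↓): 19 − 38 = -19 → -19 + 360 = 341°
+180° (complement): 341 + 180 = 521 → 521 − 360 = 161°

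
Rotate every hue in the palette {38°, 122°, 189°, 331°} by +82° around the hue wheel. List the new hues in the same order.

38 + 82 = 120°
122 + 82 = 204°
189 + 82 = 271°
331 + 82 = 413 → 413 − 360 = 53°

120°, 204°, 271°, 53°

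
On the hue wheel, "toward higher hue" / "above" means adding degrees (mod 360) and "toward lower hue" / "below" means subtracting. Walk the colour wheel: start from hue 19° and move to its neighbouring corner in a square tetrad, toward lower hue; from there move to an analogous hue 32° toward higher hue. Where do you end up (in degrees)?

321°

square ↓ −90°: 19 − 90 = -71 → -71 + 360 = 289°
analog 32° ↑ +32°: 289 + 32 = 321°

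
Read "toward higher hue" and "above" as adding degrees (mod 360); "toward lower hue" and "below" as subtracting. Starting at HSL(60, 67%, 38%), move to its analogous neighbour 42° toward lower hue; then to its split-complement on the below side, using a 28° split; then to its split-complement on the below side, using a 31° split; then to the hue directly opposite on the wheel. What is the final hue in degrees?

139°

60 − 42 = 18°   (analog 42° ↓)
18 + 152 = 170°   (split-comp 28° ↓)
170 + 149 = 319°   (split-comp 31° ↓)
319 + 180 = 499 → 499 − 360 = 139°   (complement)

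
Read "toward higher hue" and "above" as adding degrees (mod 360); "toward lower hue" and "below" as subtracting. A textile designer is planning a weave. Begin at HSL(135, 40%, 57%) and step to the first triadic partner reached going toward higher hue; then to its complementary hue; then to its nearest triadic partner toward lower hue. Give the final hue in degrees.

315°

triadic ↑ +120°: 135 + 120 = 255°
complement +180°: 255 + 180 = 435 → 435 − 360 = 75°
triadic ↓ −120°: 75 − 120 = -45 → -45 + 360 = 315°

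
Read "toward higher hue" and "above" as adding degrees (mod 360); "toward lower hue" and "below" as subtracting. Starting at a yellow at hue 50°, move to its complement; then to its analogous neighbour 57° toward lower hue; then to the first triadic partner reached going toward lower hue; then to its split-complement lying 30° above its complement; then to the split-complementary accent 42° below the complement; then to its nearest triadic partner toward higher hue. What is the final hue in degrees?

161°

complement +180°: 50 + 180 = 230°
analog 57° ↓ −57°: 230 − 57 = 173°
triadic ↓ −120°: 173 − 120 = 53°
split-comp 30° ↑ +210°: 53 + 210 = 263°
split-comp 42° ↓ +138°: 263 + 138 = 401 → 401 − 360 = 41°
triadic ↑ +120°: 41 + 120 = 161°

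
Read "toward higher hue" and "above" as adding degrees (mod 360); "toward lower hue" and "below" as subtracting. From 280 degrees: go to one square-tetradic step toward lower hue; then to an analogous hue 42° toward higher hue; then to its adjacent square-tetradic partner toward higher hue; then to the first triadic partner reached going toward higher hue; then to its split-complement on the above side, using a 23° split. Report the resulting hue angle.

−90° (square ↓): 280 − 90 = 190°
+42° (analog 42° ↑): 190 + 42 = 232°
+90° (square ↑): 232 + 90 = 322°
+120° (triadic ↑): 322 + 120 = 442 → 442 − 360 = 82°
+203° (split-comp 23° ↑): 82 + 203 = 285°

285°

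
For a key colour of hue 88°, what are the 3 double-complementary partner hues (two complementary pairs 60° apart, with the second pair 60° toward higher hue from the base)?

148°, 268° and 328°

A rectangular tetradic uses two complementary pairs 60° apart: offsets 0°, 60°, 180°, 240°.
88 + 60 = 148°
88 + 180 = 268°
88 + 240 = 328°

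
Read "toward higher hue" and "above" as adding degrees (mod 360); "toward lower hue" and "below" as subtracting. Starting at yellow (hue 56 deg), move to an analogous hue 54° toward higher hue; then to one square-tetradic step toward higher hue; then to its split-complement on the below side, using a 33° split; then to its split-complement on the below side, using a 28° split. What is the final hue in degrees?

139°

analog 54° ↑ +54°: 56 + 54 = 110°
square ↑ +90°: 110 + 90 = 200°
split-comp 33° ↓ +147°: 200 + 147 = 347°
split-comp 28° ↓ +152°: 347 + 152 = 499 → 499 − 360 = 139°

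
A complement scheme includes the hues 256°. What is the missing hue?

76°

The complement sits 180° across the wheel.
The full set through 256° is {76°, 256°}.
Given {256°}, the missing hue is 76°.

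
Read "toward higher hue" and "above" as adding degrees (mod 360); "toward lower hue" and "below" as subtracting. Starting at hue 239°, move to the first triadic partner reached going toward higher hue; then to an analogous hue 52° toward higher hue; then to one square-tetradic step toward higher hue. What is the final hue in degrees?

141°

239 + 120 = 359°   (triadic ↑)
359 + 52 = 411 → 411 − 360 = 51°   (analog 52° ↑)
51 + 90 = 141°   (square ↑)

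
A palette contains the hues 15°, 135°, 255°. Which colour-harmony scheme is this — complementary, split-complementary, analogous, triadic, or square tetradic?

Sort the hues: 15°, 135°, 255°.
Successive gaps around the wheel: 120°, 120°, 120°.
Three hues equally spaced 120° apart form a triad.

triadic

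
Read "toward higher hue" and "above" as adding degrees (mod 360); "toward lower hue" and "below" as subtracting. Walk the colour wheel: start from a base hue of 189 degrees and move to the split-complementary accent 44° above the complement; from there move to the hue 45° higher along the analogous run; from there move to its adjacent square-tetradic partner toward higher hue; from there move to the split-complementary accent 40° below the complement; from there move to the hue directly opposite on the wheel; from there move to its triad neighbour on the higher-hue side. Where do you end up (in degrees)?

268°

189 + 224 = 413 → 413 − 360 = 53°   (split-comp 44° ↑)
53 + 45 = 98°   (analog 45° ↑)
98 + 90 = 188°   (square ↑)
188 + 140 = 328°   (split-comp 40° ↓)
328 + 180 = 508 → 508 − 360 = 148°   (complement)
148 + 120 = 268°   (triadic ↑)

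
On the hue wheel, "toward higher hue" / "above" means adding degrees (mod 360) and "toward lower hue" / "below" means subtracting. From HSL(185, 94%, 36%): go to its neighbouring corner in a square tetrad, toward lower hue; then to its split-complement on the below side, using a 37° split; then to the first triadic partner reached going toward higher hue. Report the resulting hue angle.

−90° (square ↓): 185 − 90 = 95°
+143° (split-comp 37° ↓): 95 + 143 = 238°
+120° (triadic ↑): 238 + 120 = 358°

358°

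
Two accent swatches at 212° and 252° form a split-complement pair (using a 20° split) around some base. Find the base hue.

The accents sit 20° either side of the complement, so the complement is their short-arc midpoint on the wheel.
Short-arc midpoint of 212° and 252°: 232°.
Base is 180° from the complement: 232 − 180 = 52°

52°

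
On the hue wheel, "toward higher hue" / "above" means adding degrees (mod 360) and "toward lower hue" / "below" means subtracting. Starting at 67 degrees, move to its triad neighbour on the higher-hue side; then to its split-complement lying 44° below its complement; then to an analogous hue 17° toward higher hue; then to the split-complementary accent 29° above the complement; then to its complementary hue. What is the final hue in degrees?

9°

+120° (triadic ↑): 67 + 120 = 187°
+136° (split-comp 44° ↓): 187 + 136 = 323°
+17° (analog 17° ↑): 323 + 17 = 340°
+209° (split-comp 29° ↑): 340 + 209 = 549 → 549 − 360 = 189°
+180° (complement): 189 + 180 = 369 → 369 − 360 = 9°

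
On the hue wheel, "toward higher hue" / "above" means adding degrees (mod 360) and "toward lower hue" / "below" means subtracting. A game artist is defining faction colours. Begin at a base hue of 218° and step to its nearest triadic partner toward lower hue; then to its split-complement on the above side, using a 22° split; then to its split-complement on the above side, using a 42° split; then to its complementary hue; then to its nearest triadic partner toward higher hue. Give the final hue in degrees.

102°

218 − 120 = 98°   (triadic ↓)
98 + 202 = 300°   (split-comp 22° ↑)
300 + 222 = 522 → 522 − 360 = 162°   (split-comp 42° ↑)
162 + 180 = 342°   (complement)
342 + 120 = 462 → 462 − 360 = 102°   (triadic ↑)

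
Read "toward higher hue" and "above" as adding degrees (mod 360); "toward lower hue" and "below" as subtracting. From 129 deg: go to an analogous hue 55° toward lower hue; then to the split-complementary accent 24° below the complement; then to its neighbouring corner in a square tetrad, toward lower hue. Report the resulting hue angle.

140°

129 − 55 = 74°   (analog 55° ↓)
74 + 156 = 230°   (split-comp 24° ↓)
230 − 90 = 140°   (square ↓)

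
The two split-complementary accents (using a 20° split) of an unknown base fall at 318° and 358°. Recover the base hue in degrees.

158°

The accents sit 20° either side of the complement, so the complement is their short-arc midpoint on the wheel.
Short-arc midpoint of 318° and 358°: 338°.
Base is 180° from the complement: 338 − 180 = 158°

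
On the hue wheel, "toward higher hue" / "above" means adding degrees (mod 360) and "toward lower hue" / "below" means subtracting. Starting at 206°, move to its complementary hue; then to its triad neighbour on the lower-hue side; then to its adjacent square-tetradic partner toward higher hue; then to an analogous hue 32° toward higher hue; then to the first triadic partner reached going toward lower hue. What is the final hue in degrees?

268°

complement +180°: 206 + 180 = 386 → 386 − 360 = 26°
triadic ↓ −120°: 26 − 120 = -94 → -94 + 360 = 266°
square ↑ +90°: 266 + 90 = 356°
analog 32° ↑ +32°: 356 + 32 = 388 → 388 − 360 = 28°
triadic ↓ −120°: 28 − 120 = -92 → -92 + 360 = 268°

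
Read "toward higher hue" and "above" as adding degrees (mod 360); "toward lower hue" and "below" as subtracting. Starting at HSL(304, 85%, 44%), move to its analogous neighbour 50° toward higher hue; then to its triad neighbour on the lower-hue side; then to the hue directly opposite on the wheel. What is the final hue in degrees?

54°

analog 50° ↑ +50°: 304 + 50 = 354°
triadic ↓ −120°: 354 − 120 = 234°
complement +180°: 234 + 180 = 414 → 414 − 360 = 54°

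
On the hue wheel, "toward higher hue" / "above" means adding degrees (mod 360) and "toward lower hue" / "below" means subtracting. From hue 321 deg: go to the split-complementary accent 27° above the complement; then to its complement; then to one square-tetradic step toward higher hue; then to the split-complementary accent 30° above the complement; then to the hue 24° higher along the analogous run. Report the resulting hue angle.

312°

321 + 207 = 528 → 528 − 360 = 168°   (split-comp 27° ↑)
168 + 180 = 348°   (complement)
348 + 90 = 438 → 438 − 360 = 78°   (square ↑)
78 + 210 = 288°   (split-comp 30° ↑)
288 + 24 = 312°   (analog 24° ↑)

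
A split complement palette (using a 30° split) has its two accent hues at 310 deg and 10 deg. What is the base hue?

The accents sit 30° either side of the complement, so the complement is their short-arc midpoint on the wheel.
Short-arc midpoint of 310° and 10°: 340°.
Base is 180° from the complement: 340 − 180 = 160°

160°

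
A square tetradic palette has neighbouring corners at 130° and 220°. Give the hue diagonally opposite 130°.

A square tetradic scheme places four hues 90° apart; opposite corners are 180° apart.
130 + 180 = 310°

310°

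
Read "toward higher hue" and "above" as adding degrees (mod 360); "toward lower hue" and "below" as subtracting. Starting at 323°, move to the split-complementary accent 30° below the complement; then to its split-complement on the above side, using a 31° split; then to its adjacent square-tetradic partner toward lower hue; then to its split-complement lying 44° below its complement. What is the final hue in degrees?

+150° (split-comp 30° ↓): 323 + 150 = 473 → 473 − 360 = 113°
+211° (split-comp 31° ↑): 113 + 211 = 324°
−90° (square ↓): 324 − 90 = 234°
+136° (split-comp 44° ↓): 234 + 136 = 370 → 370 − 360 = 10°

10°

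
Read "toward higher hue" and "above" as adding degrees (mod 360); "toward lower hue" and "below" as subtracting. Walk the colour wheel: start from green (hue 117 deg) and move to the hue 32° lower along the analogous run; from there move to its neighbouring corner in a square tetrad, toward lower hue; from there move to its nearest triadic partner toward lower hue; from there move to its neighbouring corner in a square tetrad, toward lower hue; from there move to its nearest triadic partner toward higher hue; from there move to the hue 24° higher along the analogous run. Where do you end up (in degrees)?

analog 32° ↓ −32°: 117 − 32 = 85°
square ↓ −90°: 85 − 90 = -5 → -5 + 360 = 355°
triadic ↓ −120°: 355 − 120 = 235°
square ↓ −90°: 235 − 90 = 145°
triadic ↑ +120°: 145 + 120 = 265°
analog 24° ↑ +24°: 265 + 24 = 289°

289°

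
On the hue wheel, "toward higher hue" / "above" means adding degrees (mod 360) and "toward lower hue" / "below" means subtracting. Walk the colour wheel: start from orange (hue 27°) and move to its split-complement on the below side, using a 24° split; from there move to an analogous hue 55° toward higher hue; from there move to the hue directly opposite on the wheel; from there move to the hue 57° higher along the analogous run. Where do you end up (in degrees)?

+156° (split-comp 24° ↓): 27 + 156 = 183°
+55° (analog 55° ↑): 183 + 55 = 238°
+180° (complement): 238 + 180 = 418 → 418 − 360 = 58°
+57° (analog 57° ↑): 58 + 57 = 115°

115°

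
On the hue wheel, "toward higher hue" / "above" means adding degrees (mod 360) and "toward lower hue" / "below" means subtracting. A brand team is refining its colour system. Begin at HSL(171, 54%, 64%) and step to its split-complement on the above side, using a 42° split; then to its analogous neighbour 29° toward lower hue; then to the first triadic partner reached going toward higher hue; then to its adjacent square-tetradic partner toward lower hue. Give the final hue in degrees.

+222° (split-comp 42° ↑): 171 + 222 = 393 → 393 − 360 = 33°
−29° (analog 29° ↓): 33 − 29 = 4°
+120° (triadic ↑): 4 + 120 = 124°
−90° (square ↓): 124 − 90 = 34°

34°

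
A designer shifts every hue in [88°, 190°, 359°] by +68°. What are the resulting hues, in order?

88 + 68 = 156°
190 + 68 = 258°
359 + 68 = 427 → 427 − 360 = 67°

156°, 258°, 67°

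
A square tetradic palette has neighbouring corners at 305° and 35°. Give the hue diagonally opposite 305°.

125°

A square tetradic scheme places four hues 90° apart; opposite corners are 180° apart.
305 + 180 = 485 → 485 − 360 = 125°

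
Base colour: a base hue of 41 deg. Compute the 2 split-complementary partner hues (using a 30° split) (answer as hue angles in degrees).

Complement of 41 deg: 41 + 180 = 221°
221 − 30 = 191°
221 + 30 = 251°

191° and 251°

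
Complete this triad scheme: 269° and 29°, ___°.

A triad places three hues 120° apart.
The full set through 29° is {29°, 149°, 269°}.
Given {29°, 269°}, the missing hue is 149°.

149°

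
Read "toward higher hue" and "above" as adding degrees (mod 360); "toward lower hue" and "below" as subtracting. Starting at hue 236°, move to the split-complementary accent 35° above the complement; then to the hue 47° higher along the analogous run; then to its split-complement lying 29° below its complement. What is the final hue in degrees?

+215° (split-comp 35° ↑): 236 + 215 = 451 → 451 − 360 = 91°
+47° (analog 47° ↑): 91 + 47 = 138°
+151° (split-comp 29° ↓): 138 + 151 = 289°

289°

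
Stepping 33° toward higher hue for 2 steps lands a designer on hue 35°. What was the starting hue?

329°

2 steps of 33° (toward higher hue) give a net shift of +66°.
Start = end − shift: 35 − 66 = -31 → -31 + 360 = 329°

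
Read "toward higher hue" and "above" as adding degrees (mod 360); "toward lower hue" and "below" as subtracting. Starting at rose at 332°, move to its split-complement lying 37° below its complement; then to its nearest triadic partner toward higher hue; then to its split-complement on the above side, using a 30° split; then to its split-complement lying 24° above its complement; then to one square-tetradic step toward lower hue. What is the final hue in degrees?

199°

332 + 143 = 475 → 475 − 360 = 115°   (split-comp 37° ↓)
115 + 120 = 235°   (triadic ↑)
235 + 210 = 445 → 445 − 360 = 85°   (split-comp 30° ↑)
85 + 204 = 289°   (split-comp 24° ↑)
289 − 90 = 199°   (square ↓)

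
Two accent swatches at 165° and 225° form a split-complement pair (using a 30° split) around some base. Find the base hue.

15°

The accents sit 30° either side of the complement, so the complement is their short-arc midpoint on the wheel.
Short-arc midpoint of 165° and 225°: 195°.
Base is 180° from the complement: 195 − 180 = 15°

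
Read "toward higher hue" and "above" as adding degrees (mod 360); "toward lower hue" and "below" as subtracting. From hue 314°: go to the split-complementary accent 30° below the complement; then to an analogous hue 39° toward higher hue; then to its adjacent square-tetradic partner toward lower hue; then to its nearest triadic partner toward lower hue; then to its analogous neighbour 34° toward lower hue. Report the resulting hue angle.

259°

314 + 150 = 464 → 464 − 360 = 104°   (split-comp 30° ↓)
104 + 39 = 143°   (analog 39° ↑)
143 − 90 = 53°   (square ↓)
53 − 120 = -67 → -67 + 360 = 293°   (triadic ↓)
293 − 34 = 259°   (analog 34° ↓)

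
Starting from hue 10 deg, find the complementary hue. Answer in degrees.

The complement sits 180° across the wheel.
10 + 180 = 190°

190°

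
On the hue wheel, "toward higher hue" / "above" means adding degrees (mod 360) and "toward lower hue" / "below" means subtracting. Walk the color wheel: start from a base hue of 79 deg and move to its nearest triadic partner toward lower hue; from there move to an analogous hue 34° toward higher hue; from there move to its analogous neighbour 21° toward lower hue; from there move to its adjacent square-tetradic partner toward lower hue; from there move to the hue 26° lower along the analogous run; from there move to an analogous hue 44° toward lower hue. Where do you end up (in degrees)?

172°

triadic ↓ −120°: 79 − 120 = -41 → -41 + 360 = 319°
analog 34° ↑ +34°: 319 + 34 = 353°
analog 21° ↓ −21°: 353 − 21 = 332°
square ↓ −90°: 332 − 90 = 242°
analog 26° ↓ −26°: 242 − 26 = 216°
analog 44° ↓ −44°: 216 − 44 = 172°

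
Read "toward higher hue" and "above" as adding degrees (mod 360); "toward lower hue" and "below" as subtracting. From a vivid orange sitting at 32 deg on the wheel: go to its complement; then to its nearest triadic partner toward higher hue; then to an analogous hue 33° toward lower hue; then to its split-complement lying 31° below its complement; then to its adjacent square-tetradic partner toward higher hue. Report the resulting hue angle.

178°

+180° (complement): 32 + 180 = 212°
+120° (triadic ↑): 212 + 120 = 332°
−33° (analog 33° ↓): 332 − 33 = 299°
+149° (split-comp 31° ↓): 299 + 149 = 448 → 448 − 360 = 88°
+90° (square ↑): 88 + 90 = 178°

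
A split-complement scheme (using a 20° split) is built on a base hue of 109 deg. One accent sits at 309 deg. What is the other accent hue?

Split-complementary hues sit 20° either side of the complement.
Complement of the base 109°: 109 + 180 = 289°
The given accent 309° is 20° one side of 289°; the other accent sits 20° the other side: 289 − 20 = 269°

269°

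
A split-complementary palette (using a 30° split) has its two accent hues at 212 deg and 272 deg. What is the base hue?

The accents sit 30° either side of the complement, so the complement is their short-arc midpoint on the wheel.
Short-arc midpoint of 212° and 272°: 242°.
Base is 180° from the complement: 242 − 180 = 62°

62°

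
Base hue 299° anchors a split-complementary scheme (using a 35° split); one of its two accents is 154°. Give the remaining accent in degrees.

Split-complementary hues sit 35° either side of the complement.
Complement of the base 299°: 299 + 180 = 479 → 479 − 360 = 119°
The given accent 154° is 35° one side of 119°; the other accent sits 35° the other side: 119 − 35 = 84°

84°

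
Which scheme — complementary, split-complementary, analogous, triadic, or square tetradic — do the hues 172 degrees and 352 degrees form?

Sort the hues: 172°, 352°.
Successive gaps around the wheel: 180°, 180°.
Two hues 180° apart are complementary.

complementary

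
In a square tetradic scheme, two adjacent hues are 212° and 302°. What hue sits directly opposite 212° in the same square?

32°

A square tetradic scheme places four hues 90° apart; opposite corners are 180° apart.
212 + 180 = 392 → 392 − 360 = 32°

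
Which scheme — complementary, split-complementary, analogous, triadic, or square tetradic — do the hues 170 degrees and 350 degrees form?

Sort the hues: 170°, 350°.
Successive gaps around the wheel: 180°, 180°.
Two hues 180° apart are complementary.

complementary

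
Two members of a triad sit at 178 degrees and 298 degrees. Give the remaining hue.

58°

A triad spaces three hues 120° apart.
The full set is {58°, 178°, 298°}.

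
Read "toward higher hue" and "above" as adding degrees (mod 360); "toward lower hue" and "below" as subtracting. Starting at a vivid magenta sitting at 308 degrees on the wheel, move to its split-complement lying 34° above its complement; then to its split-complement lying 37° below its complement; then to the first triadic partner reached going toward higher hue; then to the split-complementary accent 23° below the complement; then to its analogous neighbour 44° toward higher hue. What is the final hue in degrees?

+214° (split-comp 34° ↑): 308 + 214 = 522 → 522 − 360 = 162°
+143° (split-comp 37° ↓): 162 + 143 = 305°
+120° (triadic ↑): 305 + 120 = 425 → 425 − 360 = 65°
+157° (split-comp 23° ↓): 65 + 157 = 222°
+44° (analog 44° ↑): 222 + 44 = 266°

266°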